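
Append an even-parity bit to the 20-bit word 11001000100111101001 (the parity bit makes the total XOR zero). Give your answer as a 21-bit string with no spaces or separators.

110010001001111010010

XOR of the 20 data bits: 1⊕1⊕0⊕0⊕1⊕0⊕0⊕0⊕1⊕0⊕0⊕1⊕1⊕1⊕1⊕0⊕1⊕0⊕0⊕1 = 0
Parity bit = 0 (so all 21 bits XOR to 0).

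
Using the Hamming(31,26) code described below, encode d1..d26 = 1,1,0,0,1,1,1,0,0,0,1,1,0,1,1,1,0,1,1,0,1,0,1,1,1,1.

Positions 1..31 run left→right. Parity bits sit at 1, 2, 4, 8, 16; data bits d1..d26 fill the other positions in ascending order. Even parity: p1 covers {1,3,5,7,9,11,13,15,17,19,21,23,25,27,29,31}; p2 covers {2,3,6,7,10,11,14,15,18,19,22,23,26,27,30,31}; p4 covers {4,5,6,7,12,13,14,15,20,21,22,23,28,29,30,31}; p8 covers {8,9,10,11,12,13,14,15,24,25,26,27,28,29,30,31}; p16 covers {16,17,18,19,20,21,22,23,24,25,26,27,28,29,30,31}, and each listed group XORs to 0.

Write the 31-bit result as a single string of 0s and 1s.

1111100011100011101110110101111

Place data at non-parity positions: p1 p2 1 p4 1 0 0 p8 1 1 1 0 0 0 1 p16 1 0 1 1 1 0 1 1 0 1 0 1 1 1 1
p1 (pos 1,3,5,7,9,11,13,15,17,19,21,23,25,27,29,31): XOR of data positions = 1⊕1⊕0⊕1⊕1⊕0⊕1⊕1⊕1⊕1⊕1⊕0⊕0⊕1⊕1 = 1
p2 (pos 2,3,6,7,10,11,14,15,18,19,22,23,26,27,30,31): XOR of data positions = 1⊕0⊕0⊕1⊕1⊕0⊕1⊕0⊕1⊕0⊕1⊕1⊕0⊕1⊕1 = 1
p4 (pos 4,5,6,7,12,13,14,15,20,21,22,23,28,29,30,31): XOR of data positions = 1⊕0⊕0⊕0⊕0⊕0⊕1⊕1⊕1⊕0⊕1⊕1⊕1⊕1⊕1 = 1
p8 (pos 8,9,10,11,12,13,14,15,24,25,26,27,28,29,30,31): XOR of data positions = 1⊕1⊕1⊕0⊕0⊕0⊕1⊕1⊕0⊕1⊕0⊕1⊕1⊕1⊕1 = 0
p16 (pos 16,17,18,19,20,21,22,23,24,25,26,27,28,29,30,31): XOR of data positions = 1⊕0⊕1⊕1⊕1⊕0⊕1⊕1⊕0⊕1⊕0⊕1⊕1⊕1⊕1 = 1
Codeword: 1111100011100011101110110101111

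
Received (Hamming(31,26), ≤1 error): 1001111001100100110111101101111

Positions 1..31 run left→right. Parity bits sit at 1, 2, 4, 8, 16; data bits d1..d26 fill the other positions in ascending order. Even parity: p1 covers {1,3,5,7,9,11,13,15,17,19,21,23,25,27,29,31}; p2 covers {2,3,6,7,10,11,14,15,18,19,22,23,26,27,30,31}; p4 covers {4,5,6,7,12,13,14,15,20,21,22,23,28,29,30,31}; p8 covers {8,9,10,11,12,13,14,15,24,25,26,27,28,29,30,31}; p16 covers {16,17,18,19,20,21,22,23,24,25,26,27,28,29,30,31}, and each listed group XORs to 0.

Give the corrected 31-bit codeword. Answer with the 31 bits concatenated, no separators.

1001111001100000110111101101111

s1 (pos 1,3,5,7,9,11,13,15,17,19,21,23,25,27,29,31): 1⊕0⊕1⊕1⊕0⊕1⊕0⊕0⊕1⊕0⊕1⊕1⊕1⊕0⊕1⊕1 = 0
s2 (pos 2,3,6,7,10,11,14,15,18,19,22,23,26,27,30,31): 0⊕0⊕1⊕1⊕1⊕1⊕1⊕0⊕1⊕0⊕1⊕1⊕1⊕0⊕1⊕1 = 1
s4 (pos 4,5,6,7,12,13,14,15,20,21,22,23,28,29,30,31): 1⊕1⊕1⊕1⊕0⊕0⊕1⊕0⊕1⊕1⊕1⊕1⊕1⊕1⊕1⊕1 = 1
s8 (pos 8,9,10,11,12,13,14,15,24,25,26,27,28,29,30,31): 0⊕0⊕1⊕1⊕0⊕0⊕1⊕0⊕0⊕1⊕1⊕0⊕1⊕1⊕1⊕1 = 1
s16 (pos 16,17,18,19,20,21,22,23,24,25,26,27,28,29,30,31): 0⊕1⊕1⊕0⊕1⊕1⊕1⊕1⊕0⊕1⊕1⊕0⊕1⊕1⊕1⊕1 = 0
Syndrome s16…s1 = 01110 → error at position 14.
Flip position 14: 1001111001100100110111101101111 → 1001111001100000110111101101111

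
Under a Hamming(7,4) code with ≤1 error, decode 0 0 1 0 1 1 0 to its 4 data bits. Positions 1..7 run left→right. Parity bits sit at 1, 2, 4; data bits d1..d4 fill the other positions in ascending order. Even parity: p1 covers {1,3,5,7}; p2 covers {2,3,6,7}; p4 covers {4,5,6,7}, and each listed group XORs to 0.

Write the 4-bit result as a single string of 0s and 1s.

1110

s1 (pos 1,3,5,7): 0⊕1⊕1⊕0 = 0
s2 (pos 2,3,6,7): 0⊕1⊕1⊕0 = 0
s4 (pos 4,5,6,7): 0⊕1⊕1⊕0 = 0
Syndrome s4…s1 = 000 → no error.
Read data bits from positions 3,5,6,7: 1110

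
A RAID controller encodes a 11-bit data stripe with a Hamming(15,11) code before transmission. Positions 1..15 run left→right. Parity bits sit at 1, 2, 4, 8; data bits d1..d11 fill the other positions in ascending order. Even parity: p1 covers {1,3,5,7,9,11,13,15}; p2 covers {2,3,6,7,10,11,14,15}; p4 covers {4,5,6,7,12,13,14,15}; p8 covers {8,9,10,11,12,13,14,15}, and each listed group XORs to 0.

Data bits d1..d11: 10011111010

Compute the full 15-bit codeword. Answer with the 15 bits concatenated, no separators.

011100111111010

Place data at non-parity positions: p1 p2 1 p4 0 0 1 p8 1 1 1 1 0 1 0
p1 (pos 1,3,5,7,9,11,13,15): XOR of data positions = 1⊕0⊕1⊕1⊕1⊕0⊕0 = 0
p2 (pos 2,3,6,7,10,11,14,15): XOR of data positions = 1⊕0⊕1⊕1⊕1⊕1⊕0 = 1
p4 (pos 4,5,6,7,12,13,14,15): XOR of data positions = 0⊕0⊕1⊕1⊕0⊕1⊕0 = 1
p8 (pos 8,9,10,11,12,13,14,15): XOR of data positions = 1⊕1⊕1⊕1⊕0⊕1⊕0 = 1
Codeword: 011100111111010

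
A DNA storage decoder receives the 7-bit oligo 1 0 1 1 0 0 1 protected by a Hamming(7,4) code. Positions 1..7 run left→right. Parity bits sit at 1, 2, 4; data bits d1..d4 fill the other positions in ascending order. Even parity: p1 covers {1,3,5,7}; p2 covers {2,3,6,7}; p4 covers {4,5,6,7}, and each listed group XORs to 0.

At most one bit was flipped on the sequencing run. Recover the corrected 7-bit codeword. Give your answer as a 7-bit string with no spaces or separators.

s1 (pos 1,3,5,7): 1⊕1⊕0⊕1 = 1
s2 (pos 2,3,6,7): 0⊕1⊕0⊕1 = 0
s4 (pos 4,5,6,7): 1⊕0⊕0⊕1 = 0
Syndrome s4…s1 = 001 → error at position 1.
Flip position 1: 1011001 → 0011001

0011001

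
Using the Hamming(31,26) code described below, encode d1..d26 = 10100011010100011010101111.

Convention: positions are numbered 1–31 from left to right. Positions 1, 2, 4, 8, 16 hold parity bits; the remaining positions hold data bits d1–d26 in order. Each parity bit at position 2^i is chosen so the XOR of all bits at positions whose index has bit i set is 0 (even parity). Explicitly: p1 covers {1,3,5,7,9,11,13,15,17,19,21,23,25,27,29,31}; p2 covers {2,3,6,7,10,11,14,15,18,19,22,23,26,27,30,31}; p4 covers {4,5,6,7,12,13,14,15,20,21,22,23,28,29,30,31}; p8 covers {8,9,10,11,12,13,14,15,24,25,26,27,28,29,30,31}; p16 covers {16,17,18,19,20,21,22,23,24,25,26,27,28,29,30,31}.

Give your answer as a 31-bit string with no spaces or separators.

Place data at non-parity positions: p1 p2 1 p4 0 1 0 p8 0 0 1 1 0 1 0 p16 1 0 0 0 1 1 0 1 0 1 0 1 1 1 1
p1 (pos 1,3,5,7,9,11,13,15,17,19,21,23,25,27,29,31): XOR of data positions = 1⊕0⊕0⊕0⊕1⊕0⊕0⊕1⊕0⊕1⊕0⊕0⊕0⊕1⊕1 = 0
p2 (pos 2,3,6,7,10,11,14,15,18,19,22,23,26,27,30,31): XOR of data positions = 1⊕1⊕0⊕0⊕1⊕1⊕0⊕0⊕0⊕1⊕0⊕1⊕0⊕1⊕1 = 0
p4 (pos 4,5,6,7,12,13,14,15,20,21,22,23,28,29,30,31): XOR of data positions = 0⊕1⊕0⊕1⊕0⊕1⊕0⊕0⊕1⊕1⊕0⊕1⊕1⊕1⊕1 = 1
p8 (pos 8,9,10,11,12,13,14,15,24,25,26,27,28,29,30,31): XOR of data positions = 0⊕0⊕1⊕1⊕0⊕1⊕0⊕1⊕0⊕1⊕0⊕1⊕1⊕1⊕1 = 1
p16 (pos 16,17,18,19,20,21,22,23,24,25,26,27,28,29,30,31): XOR of data positions = 1⊕0⊕0⊕0⊕1⊕1⊕0⊕1⊕0⊕1⊕0⊕1⊕1⊕1⊕1 = 1
Codeword: 0011010100110101100011010101111

0011010100110101100011010101111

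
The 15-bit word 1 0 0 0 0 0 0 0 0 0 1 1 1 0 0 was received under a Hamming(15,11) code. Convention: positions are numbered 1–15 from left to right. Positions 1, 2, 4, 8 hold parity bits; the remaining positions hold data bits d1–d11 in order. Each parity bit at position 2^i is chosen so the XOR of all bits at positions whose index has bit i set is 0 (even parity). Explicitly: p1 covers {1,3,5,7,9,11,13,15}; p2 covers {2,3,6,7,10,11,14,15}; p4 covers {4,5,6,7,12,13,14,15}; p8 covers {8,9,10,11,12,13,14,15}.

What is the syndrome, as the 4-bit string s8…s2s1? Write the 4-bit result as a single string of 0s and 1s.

1011

s1 (pos 1,3,5,7,9,11,13,15): 1⊕0⊕0⊕0⊕0⊕1⊕1⊕0 = 1
s2 (pos 2,3,6,7,10,11,14,15): 0⊕0⊕0⊕0⊕0⊕1⊕0⊕0 = 1
s4 (pos 4,5,6,7,12,13,14,15): 0⊕0⊕0⊕0⊕1⊕1⊕0⊕0 = 0
s8 (pos 8,9,10,11,12,13,14,15): 0⊕0⊕0⊕1⊕1⊕1⊕0⊕0 = 1
Syndrome s8…s1 = 1011 → error at position 11.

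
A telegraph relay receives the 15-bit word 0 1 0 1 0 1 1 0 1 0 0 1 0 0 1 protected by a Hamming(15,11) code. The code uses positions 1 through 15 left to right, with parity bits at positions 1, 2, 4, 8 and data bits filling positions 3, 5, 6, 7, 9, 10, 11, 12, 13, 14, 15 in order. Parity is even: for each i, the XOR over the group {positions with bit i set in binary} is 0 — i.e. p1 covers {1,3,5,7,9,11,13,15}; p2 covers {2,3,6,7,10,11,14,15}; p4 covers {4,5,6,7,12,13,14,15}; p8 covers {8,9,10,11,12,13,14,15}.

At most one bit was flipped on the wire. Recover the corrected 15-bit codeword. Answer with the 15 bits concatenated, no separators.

010101101001101

s1 (pos 1,3,5,7,9,11,13,15): 0⊕0⊕0⊕1⊕1⊕0⊕0⊕1 = 1
s2 (pos 2,3,6,7,10,11,14,15): 1⊕0⊕1⊕1⊕0⊕0⊕0⊕1 = 0
s4 (pos 4,5,6,7,12,13,14,15): 1⊕0⊕1⊕1⊕1⊕0⊕0⊕1 = 1
s8 (pos 8,9,10,11,12,13,14,15): 0⊕1⊕0⊕0⊕1⊕0⊕0⊕1 = 1
Syndrome s8…s1 = 1101 → error at position 13.
Flip position 13: 010101101001001 → 010101101001101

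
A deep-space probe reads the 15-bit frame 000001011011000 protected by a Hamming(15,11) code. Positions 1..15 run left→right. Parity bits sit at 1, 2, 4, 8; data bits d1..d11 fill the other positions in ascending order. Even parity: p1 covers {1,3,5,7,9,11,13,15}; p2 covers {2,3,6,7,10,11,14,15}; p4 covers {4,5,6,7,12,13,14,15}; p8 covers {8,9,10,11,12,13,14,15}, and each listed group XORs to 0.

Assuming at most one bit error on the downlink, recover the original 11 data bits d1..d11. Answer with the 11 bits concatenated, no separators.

00101011000

s1 (pos 1,3,5,7,9,11,13,15): 0⊕0⊕0⊕0⊕1⊕1⊕0⊕0 = 0
s2 (pos 2,3,6,7,10,11,14,15): 0⊕0⊕1⊕0⊕0⊕1⊕0⊕0 = 0
s4 (pos 4,5,6,7,12,13,14,15): 0⊕0⊕1⊕0⊕1⊕0⊕0⊕0 = 0
s8 (pos 8,9,10,11,12,13,14,15): 1⊕1⊕0⊕1⊕1⊕0⊕0⊕0 = 0
Syndrome s8…s1 = 0000 → no error.
Read data bits from positions 3,5,6,7,9,10,11,12,13,14,15: 00101011000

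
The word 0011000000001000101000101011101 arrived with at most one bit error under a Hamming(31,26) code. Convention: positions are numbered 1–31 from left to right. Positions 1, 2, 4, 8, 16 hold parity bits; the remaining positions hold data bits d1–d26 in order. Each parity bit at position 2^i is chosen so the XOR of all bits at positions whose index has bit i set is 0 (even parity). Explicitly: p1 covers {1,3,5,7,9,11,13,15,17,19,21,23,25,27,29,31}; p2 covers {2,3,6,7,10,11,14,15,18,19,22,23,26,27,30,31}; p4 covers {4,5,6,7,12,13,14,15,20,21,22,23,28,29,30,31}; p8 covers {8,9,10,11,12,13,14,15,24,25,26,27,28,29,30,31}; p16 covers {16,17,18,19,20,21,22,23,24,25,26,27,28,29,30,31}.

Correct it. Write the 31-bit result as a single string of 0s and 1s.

0001000000001000101000101011101

s1 (pos 1,3,5,7,9,11,13,15,17,19,21,23,25,27,29,31): 0⊕1⊕0⊕0⊕0⊕0⊕1⊕0⊕1⊕1⊕0⊕1⊕1⊕1⊕1⊕1 = 1
s2 (pos 2,3,6,7,10,11,14,15,18,19,22,23,26,27,30,31): 0⊕1⊕0⊕0⊕0⊕0⊕0⊕0⊕0⊕1⊕0⊕1⊕0⊕1⊕0⊕1 = 1
s4 (pos 4,5,6,7,12,13,14,15,20,21,22,23,28,29,30,31): 1⊕0⊕0⊕0⊕0⊕1⊕0⊕0⊕0⊕0⊕0⊕1⊕1⊕1⊕0⊕1 = 0
s8 (pos 8,9,10,11,12,13,14,15,24,25,26,27,28,29,30,31): 0⊕0⊕0⊕0⊕0⊕1⊕0⊕0⊕0⊕1⊕0⊕1⊕1⊕1⊕0⊕1 = 0
s16 (pos 16,17,18,19,20,21,22,23,24,25,26,27,28,29,30,31): 0⊕1⊕0⊕1⊕0⊕0⊕0⊕1⊕0⊕1⊕0⊕1⊕1⊕1⊕0⊕1 = 0
Syndrome s16…s1 = 00011 → error at position 3.
Flip position 3: 0011000000001000101000101011101 → 0001000000001000101000101011101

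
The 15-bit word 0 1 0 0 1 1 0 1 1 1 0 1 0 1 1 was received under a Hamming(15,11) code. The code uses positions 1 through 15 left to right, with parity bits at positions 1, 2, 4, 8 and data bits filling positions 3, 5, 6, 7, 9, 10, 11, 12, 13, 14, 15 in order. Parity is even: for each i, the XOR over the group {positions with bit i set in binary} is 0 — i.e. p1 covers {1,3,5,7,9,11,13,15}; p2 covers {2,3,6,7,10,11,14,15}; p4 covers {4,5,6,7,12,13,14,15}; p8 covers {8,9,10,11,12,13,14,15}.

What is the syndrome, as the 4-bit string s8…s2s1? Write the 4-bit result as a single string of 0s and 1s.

0111

s1 (pos 1,3,5,7,9,11,13,15): 0⊕0⊕1⊕0⊕1⊕0⊕0⊕1 = 1
s2 (pos 2,3,6,7,10,11,14,15): 1⊕0⊕1⊕0⊕1⊕0⊕1⊕1 = 1
s4 (pos 4,5,6,7,12,13,14,15): 0⊕1⊕1⊕0⊕1⊕0⊕1⊕1 = 1
s8 (pos 8,9,10,11,12,13,14,15): 1⊕1⊕1⊕0⊕1⊕0⊕1⊕1 = 0
Syndrome s8…s1 = 0111 → error at position 7.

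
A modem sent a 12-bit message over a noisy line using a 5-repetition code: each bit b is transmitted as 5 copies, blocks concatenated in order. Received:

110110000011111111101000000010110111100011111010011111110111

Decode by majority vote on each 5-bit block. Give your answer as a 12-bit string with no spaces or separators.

101100101011

Block 1 (11011): 4 ones → 1
Block 2 (00000): 0 ones → 0
Block 3 (11111): 5 ones → 1
Block 4 (11110): 4 ones → 1
Block 5 (10000): 1 one → 0
Block 6 (00010): 1 one → 0
Block 7 (11011): 4 ones → 1
Block 8 (11000): 2 ones → 0
Block 9 (11111): 5 ones → 1
Block 10 (01001): 2 ones → 0
Block 11 (11111): 5 ones → 1
Block 12 (10111): 4 ones → 1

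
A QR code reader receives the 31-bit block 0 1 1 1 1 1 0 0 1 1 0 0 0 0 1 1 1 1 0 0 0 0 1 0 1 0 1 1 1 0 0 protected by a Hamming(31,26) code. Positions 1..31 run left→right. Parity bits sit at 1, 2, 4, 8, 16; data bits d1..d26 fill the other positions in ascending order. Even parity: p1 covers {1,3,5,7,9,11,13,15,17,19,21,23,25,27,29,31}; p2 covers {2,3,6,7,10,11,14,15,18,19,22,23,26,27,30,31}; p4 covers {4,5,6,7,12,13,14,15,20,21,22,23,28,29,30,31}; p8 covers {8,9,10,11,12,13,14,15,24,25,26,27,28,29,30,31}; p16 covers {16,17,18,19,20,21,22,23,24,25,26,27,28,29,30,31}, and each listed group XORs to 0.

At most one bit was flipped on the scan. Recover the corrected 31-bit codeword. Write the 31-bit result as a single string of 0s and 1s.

0111110011001011110000101011100

s1 (pos 1,3,5,7,9,11,13,15,17,19,21,23,25,27,29,31): 0⊕1⊕1⊕0⊕1⊕0⊕0⊕1⊕1⊕0⊕0⊕1⊕1⊕1⊕1⊕0 = 1
s2 (pos 2,3,6,7,10,11,14,15,18,19,22,23,26,27,30,31): 1⊕1⊕1⊕0⊕1⊕0⊕0⊕1⊕1⊕0⊕0⊕1⊕0⊕1⊕0⊕0 = 0
s4 (pos 4,5,6,7,12,13,14,15,20,21,22,23,28,29,30,31): 1⊕1⊕1⊕0⊕0⊕0⊕0⊕1⊕0⊕0⊕0⊕1⊕1⊕1⊕0⊕0 = 1
s8 (pos 8,9,10,11,12,13,14,15,24,25,26,27,28,29,30,31): 0⊕1⊕1⊕0⊕0⊕0⊕0⊕1⊕0⊕1⊕0⊕1⊕1⊕1⊕0⊕0 = 1
s16 (pos 16,17,18,19,20,21,22,23,24,25,26,27,28,29,30,31): 1⊕1⊕1⊕0⊕0⊕0⊕0⊕1⊕0⊕1⊕0⊕1⊕1⊕1⊕0⊕0 = 0
Syndrome s16…s1 = 01101 → error at position 13.
Flip position 13: 0111110011000011110000101011100 → 0111110011001011110000101011100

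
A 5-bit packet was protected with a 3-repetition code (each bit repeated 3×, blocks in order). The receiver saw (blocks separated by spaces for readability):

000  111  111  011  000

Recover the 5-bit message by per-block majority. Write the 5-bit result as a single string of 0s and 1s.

Block 1 (000): 0 ones → 0
Block 2 (111): 3 ones → 1
Block 3 (111): 3 ones → 1
Block 4 (011): 2 ones → 1
Block 5 (000): 0 ones → 0

01110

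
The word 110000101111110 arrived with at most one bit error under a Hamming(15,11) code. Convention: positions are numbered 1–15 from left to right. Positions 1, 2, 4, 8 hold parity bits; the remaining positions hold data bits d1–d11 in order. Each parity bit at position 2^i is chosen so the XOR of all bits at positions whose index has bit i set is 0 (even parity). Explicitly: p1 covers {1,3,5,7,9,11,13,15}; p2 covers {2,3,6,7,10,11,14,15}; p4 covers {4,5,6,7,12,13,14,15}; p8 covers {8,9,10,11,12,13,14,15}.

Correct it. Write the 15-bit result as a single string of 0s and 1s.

s1 (pos 1,3,5,7,9,11,13,15): 1⊕0⊕0⊕1⊕1⊕1⊕1⊕0 = 1
s2 (pos 2,3,6,7,10,11,14,15): 1⊕0⊕0⊕1⊕1⊕1⊕1⊕0 = 1
s4 (pos 4,5,6,7,12,13,14,15): 0⊕0⊕0⊕1⊕1⊕1⊕1⊕0 = 0
s8 (pos 8,9,10,11,12,13,14,15): 0⊕1⊕1⊕1⊕1⊕1⊕1⊕0 = 0
Syndrome s8…s1 = 0011 → error at position 3.
Flip position 3: 110000101111110 → 111000101111110

111000101111110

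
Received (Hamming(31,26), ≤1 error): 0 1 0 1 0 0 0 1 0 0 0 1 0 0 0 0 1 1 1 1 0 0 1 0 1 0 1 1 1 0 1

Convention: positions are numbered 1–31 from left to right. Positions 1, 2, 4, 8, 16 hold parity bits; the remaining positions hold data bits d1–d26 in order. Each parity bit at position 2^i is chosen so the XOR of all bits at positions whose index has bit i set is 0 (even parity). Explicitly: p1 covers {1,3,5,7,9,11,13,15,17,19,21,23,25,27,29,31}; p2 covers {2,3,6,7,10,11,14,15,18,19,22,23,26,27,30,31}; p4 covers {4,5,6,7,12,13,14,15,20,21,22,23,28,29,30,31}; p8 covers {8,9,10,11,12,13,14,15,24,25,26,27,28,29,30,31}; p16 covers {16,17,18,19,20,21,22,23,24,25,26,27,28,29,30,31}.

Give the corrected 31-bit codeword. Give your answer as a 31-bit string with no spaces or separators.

s1 (pos 1,3,5,7,9,11,13,15,17,19,21,23,25,27,29,31): 0⊕0⊕0⊕0⊕0⊕0⊕0⊕0⊕1⊕1⊕0⊕1⊕1⊕1⊕1⊕1 = 1
s2 (pos 2,3,6,7,10,11,14,15,18,19,22,23,26,27,30,31): 1⊕0⊕0⊕0⊕0⊕0⊕0⊕0⊕1⊕1⊕0⊕1⊕0⊕1⊕0⊕1 = 0
s4 (pos 4,5,6,7,12,13,14,15,20,21,22,23,28,29,30,31): 1⊕0⊕0⊕0⊕1⊕0⊕0⊕0⊕1⊕0⊕0⊕1⊕1⊕1⊕0⊕1 = 1
s8 (pos 8,9,10,11,12,13,14,15,24,25,26,27,28,29,30,31): 1⊕0⊕0⊕0⊕1⊕0⊕0⊕0⊕0⊕1⊕0⊕1⊕1⊕1⊕0⊕1 = 1
s16 (pos 16,17,18,19,20,21,22,23,24,25,26,27,28,29,30,31): 0⊕1⊕1⊕1⊕1⊕0⊕0⊕1⊕0⊕1⊕0⊕1⊕1⊕1⊕0⊕1 = 0
Syndrome s16…s1 = 01101 → error at position 13.
Flip position 13: 0101000100010000111100101011101 → 0101000100011000111100101011101

0101000100011000111100101011101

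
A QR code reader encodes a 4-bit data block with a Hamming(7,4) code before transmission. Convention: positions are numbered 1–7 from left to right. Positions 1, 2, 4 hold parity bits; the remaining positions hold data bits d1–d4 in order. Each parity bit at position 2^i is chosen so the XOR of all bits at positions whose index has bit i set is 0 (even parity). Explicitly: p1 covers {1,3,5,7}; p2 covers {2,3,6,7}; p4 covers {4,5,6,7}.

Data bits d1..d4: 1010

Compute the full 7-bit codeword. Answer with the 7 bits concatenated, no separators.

Place data at non-parity positions: p1 p2 1 p4 0 1 0
p1 (pos 1,3,5,7): XOR of data positions = 1⊕0⊕0 = 1
p2 (pos 2,3,6,7): XOR of data positions = 1⊕1⊕0 = 0
p4 (pos 4,5,6,7): XOR of data positions = 0⊕1⊕0 = 1
Codeword: 1011010

1011010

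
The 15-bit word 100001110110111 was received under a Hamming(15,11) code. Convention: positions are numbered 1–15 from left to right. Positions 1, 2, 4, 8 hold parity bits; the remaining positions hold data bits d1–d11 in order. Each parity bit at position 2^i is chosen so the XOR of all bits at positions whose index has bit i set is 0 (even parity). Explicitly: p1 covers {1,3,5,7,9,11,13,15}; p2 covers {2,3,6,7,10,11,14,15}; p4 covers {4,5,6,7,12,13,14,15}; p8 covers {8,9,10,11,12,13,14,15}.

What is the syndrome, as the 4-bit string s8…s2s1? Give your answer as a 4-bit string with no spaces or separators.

0101

s1 (pos 1,3,5,7,9,11,13,15): 1⊕0⊕0⊕1⊕0⊕1⊕1⊕1 = 1
s2 (pos 2,3,6,7,10,11,14,15): 0⊕0⊕1⊕1⊕1⊕1⊕1⊕1 = 0
s4 (pos 4,5,6,7,12,13,14,15): 0⊕0⊕1⊕1⊕0⊕1⊕1⊕1 = 1
s8 (pos 8,9,10,11,12,13,14,15): 1⊕0⊕1⊕1⊕0⊕1⊕1⊕1 = 0
Syndrome s8…s1 = 0101 → error at position 5.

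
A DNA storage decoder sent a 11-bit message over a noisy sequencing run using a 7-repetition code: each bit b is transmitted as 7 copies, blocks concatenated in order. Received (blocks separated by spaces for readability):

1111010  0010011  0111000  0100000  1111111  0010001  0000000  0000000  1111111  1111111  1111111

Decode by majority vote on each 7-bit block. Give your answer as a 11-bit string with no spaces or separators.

10001000111

Block 1 (1111010): 5 ones → 1
Block 2 (0010011): 3 ones → 0
Block 3 (0111000): 3 ones → 0
Block 4 (0100000): 1 one → 0
Block 5 (1111111): 7 ones → 1
Block 6 (0010001): 2 ones → 0
Block 7 (0000000): 0 ones → 0
Block 8 (0000000): 0 ones → 0
Block 9 (1111111): 7 ones → 1
Block 10 (1111111): 7 ones → 1
Block 11 (1111111): 7 ones → 1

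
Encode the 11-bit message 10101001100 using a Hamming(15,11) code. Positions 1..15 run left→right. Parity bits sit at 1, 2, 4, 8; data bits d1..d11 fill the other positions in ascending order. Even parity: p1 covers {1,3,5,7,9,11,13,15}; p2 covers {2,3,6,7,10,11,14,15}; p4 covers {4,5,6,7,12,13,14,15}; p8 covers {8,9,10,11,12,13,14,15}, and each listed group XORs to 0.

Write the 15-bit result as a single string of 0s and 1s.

Place data at non-parity positions: p1 p2 1 p4 0 1 0 p8 1 0 0 1 1 0 0
p1 (pos 1,3,5,7,9,11,13,15): XOR of data positions = 1⊕0⊕0⊕1⊕0⊕1⊕0 = 1
p2 (pos 2,3,6,7,10,11,14,15): XOR of data positions = 1⊕1⊕0⊕0⊕0⊕0⊕0 = 0
p4 (pos 4,5,6,7,12,13,14,15): XOR of data positions = 0⊕1⊕0⊕1⊕1⊕0⊕0 = 1
p8 (pos 8,9,10,11,12,13,14,15): XOR of data positions = 1⊕0⊕0⊕1⊕1⊕0⊕0 = 1
Codeword: 101101011001100

101101011001100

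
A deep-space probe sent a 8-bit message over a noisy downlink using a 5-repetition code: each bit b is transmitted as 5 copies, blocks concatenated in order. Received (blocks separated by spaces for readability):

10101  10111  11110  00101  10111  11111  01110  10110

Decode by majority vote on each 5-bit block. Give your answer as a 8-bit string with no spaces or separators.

Block 1 (10101): 3 ones → 1
Block 2 (10111): 4 ones → 1
Block 3 (11110): 4 ones → 1
Block 4 (00101): 2 ones → 0
Block 5 (10111): 4 ones → 1
Block 6 (11111): 5 ones → 1
Block 7 (01110): 3 ones → 1
Block 8 (10110): 3 ones → 1

11101111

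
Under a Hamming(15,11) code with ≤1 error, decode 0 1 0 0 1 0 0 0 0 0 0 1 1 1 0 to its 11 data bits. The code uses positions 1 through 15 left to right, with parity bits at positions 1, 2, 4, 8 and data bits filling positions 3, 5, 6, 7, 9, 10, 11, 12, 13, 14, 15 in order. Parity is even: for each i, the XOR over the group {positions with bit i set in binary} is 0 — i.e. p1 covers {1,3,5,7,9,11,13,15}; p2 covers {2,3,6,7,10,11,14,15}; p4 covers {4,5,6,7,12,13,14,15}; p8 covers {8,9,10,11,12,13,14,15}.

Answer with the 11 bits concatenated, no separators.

s1 (pos 1,3,5,7,9,11,13,15): 0⊕0⊕1⊕0⊕0⊕0⊕1⊕0 = 0
s2 (pos 2,3,6,7,10,11,14,15): 1⊕0⊕0⊕0⊕0⊕0⊕1⊕0 = 0
s4 (pos 4,5,6,7,12,13,14,15): 0⊕1⊕0⊕0⊕1⊕1⊕1⊕0 = 0
s8 (pos 8,9,10,11,12,13,14,15): 0⊕0⊕0⊕0⊕1⊕1⊕1⊕0 = 1
Syndrome s8…s1 = 1000 → error at position 8.
Flip position 8: 010010000001110 → 010010010001110
Read data bits from positions 3,5,6,7,9,10,11,12,13,14,15: 01000001110

01000001110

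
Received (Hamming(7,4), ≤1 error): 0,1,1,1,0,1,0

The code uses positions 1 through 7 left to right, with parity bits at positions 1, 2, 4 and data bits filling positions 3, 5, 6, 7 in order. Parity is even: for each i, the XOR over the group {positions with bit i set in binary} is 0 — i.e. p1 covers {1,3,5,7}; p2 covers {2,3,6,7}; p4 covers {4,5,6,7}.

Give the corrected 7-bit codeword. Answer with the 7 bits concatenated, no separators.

s1 (pos 1,3,5,7): 0⊕1⊕0⊕0 = 1
s2 (pos 2,3,6,7): 1⊕1⊕1⊕0 = 1
s4 (pos 4,5,6,7): 1⊕0⊕1⊕0 = 0
Syndrome s4…s1 = 011 → error at position 3.
Flip position 3: 0111010 → 0101010

0101010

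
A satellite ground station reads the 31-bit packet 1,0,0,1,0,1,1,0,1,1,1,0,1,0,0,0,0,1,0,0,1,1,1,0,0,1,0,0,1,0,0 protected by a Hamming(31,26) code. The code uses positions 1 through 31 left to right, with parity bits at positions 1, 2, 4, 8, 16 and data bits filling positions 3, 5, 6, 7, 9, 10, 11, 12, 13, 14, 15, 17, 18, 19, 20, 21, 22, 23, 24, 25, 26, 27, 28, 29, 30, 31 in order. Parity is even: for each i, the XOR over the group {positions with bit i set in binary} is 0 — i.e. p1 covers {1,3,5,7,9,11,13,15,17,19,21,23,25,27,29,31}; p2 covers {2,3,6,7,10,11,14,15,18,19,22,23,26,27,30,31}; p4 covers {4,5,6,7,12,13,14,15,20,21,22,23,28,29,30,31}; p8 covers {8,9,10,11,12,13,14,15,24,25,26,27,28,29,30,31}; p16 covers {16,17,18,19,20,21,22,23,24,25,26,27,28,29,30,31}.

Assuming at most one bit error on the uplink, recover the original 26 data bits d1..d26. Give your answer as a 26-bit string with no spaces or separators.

s1 (pos 1,3,5,7,9,11,13,15,17,19,21,23,25,27,29,31): 1⊕0⊕0⊕1⊕1⊕1⊕1⊕0⊕0⊕0⊕1⊕1⊕0⊕0⊕1⊕0 = 0
s2 (pos 2,3,6,7,10,11,14,15,18,19,22,23,26,27,30,31): 0⊕0⊕1⊕1⊕1⊕1⊕0⊕0⊕1⊕0⊕1⊕1⊕1⊕0⊕0⊕0 = 0
s4 (pos 4,5,6,7,12,13,14,15,20,21,22,23,28,29,30,31): 1⊕0⊕1⊕1⊕0⊕1⊕0⊕0⊕0⊕1⊕1⊕1⊕0⊕1⊕0⊕0 = 0
s8 (pos 8,9,10,11,12,13,14,15,24,25,26,27,28,29,30,31): 0⊕1⊕1⊕1⊕0⊕1⊕0⊕0⊕0⊕0⊕1⊕0⊕0⊕1⊕0⊕0 = 0
s16 (pos 16,17,18,19,20,21,22,23,24,25,26,27,28,29,30,31): 0⊕0⊕1⊕0⊕0⊕1⊕1⊕1⊕0⊕0⊕1⊕0⊕0⊕1⊕0⊕0 = 0
Syndrome s16…s1 = 00000 → no error.
Read data bits from positions 3,5,6,7,9,10,11,12,13,14,15,17,18,19,20,21,22,23,24,25,26,27,28,29,30,31: 00111110100010011100100100

00111110100010011100100100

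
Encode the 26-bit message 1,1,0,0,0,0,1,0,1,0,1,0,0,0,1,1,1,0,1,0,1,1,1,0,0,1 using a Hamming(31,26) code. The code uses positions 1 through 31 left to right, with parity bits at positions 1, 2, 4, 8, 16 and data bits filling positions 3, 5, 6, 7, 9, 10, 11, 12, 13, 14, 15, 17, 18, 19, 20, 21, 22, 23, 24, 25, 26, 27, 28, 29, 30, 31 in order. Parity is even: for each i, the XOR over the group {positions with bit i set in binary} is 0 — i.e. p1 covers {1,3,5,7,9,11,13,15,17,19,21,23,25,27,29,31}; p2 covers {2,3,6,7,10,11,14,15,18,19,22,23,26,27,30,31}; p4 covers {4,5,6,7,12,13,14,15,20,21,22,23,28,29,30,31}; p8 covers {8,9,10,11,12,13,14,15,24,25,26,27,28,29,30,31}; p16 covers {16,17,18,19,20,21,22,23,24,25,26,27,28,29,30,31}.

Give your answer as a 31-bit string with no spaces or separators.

0110100000101010000111010111001

Place data at non-parity positions: p1 p2 1 p4 1 0 0 p8 0 0 1 0 1 0 1 p16 0 0 0 1 1 1 0 1 0 1 1 1 0 0 1
p1 (pos 1,3,5,7,9,11,13,15,17,19,21,23,25,27,29,31): XOR of data positions = 1⊕1⊕0⊕0⊕1⊕1⊕1⊕0⊕0⊕1⊕0⊕0⊕1⊕0⊕1 = 0
p2 (pos 2,3,6,7,10,11,14,15,18,19,22,23,26,27,30,31): XOR of data positions = 1⊕0⊕0⊕0⊕1⊕0⊕1⊕0⊕0⊕1⊕0⊕1⊕1⊕0⊕1 = 1
p4 (pos 4,5,6,7,12,13,14,15,20,21,22,23,28,29,30,31): XOR of data positions = 1⊕0⊕0⊕0⊕1⊕0⊕1⊕1⊕1⊕1⊕0⊕1⊕0⊕0⊕1 = 0
p8 (pos 8,9,10,11,12,13,14,15,24,25,26,27,28,29,30,31): XOR of data positions = 0⊕0⊕1⊕0⊕1⊕0⊕1⊕1⊕0⊕1⊕1⊕1⊕0⊕0⊕1 = 0
p16 (pos 16,17,18,19,20,21,22,23,24,25,26,27,28,29,30,31): XOR of data positions = 0⊕0⊕0⊕1⊕1⊕1⊕0⊕1⊕0⊕1⊕1⊕1⊕0⊕0⊕1 = 0
Codeword: 0110100000101010000111010111001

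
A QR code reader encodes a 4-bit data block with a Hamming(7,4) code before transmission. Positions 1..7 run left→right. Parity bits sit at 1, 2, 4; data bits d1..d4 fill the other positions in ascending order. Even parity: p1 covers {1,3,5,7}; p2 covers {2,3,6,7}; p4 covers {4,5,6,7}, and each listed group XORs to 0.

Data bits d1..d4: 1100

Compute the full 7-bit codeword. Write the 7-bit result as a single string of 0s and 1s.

Place data at non-parity positions: p1 p2 1 p4 1 0 0
p1 (pos 1,3,5,7): XOR of data positions = 1⊕1⊕0 = 0
p2 (pos 2,3,6,7): XOR of data positions = 1⊕0⊕0 = 1
p4 (pos 4,5,6,7): XOR of data positions = 1⊕0⊕0 = 1
Codeword: 0111100

0111100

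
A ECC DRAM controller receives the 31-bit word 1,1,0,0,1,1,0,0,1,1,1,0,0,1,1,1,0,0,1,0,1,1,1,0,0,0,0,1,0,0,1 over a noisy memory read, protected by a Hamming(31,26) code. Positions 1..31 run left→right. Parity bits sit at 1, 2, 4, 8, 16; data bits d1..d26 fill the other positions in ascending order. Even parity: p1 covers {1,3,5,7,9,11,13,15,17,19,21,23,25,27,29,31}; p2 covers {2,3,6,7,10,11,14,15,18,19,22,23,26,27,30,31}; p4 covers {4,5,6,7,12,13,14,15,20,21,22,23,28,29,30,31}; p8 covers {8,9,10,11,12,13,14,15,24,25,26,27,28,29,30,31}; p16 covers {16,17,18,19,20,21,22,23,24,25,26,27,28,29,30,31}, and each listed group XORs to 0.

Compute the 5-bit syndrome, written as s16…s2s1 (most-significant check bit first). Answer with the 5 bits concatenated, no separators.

11101

s1 (pos 1,3,5,7,9,11,13,15,17,19,21,23,25,27,29,31): 1⊕0⊕1⊕0⊕1⊕1⊕0⊕1⊕0⊕1⊕1⊕1⊕0⊕0⊕0⊕1 = 1
s2 (pos 2,3,6,7,10,11,14,15,18,19,22,23,26,27,30,31): 1⊕0⊕1⊕0⊕1⊕1⊕1⊕1⊕0⊕1⊕1⊕1⊕0⊕0⊕0⊕1 = 0
s4 (pos 4,5,6,7,12,13,14,15,20,21,22,23,28,29,30,31): 0⊕1⊕1⊕0⊕0⊕0⊕1⊕1⊕0⊕1⊕1⊕1⊕1⊕0⊕0⊕1 = 1
s8 (pos 8,9,10,11,12,13,14,15,24,25,26,27,28,29,30,31): 0⊕1⊕1⊕1⊕0⊕0⊕1⊕1⊕0⊕0⊕0⊕0⊕1⊕0⊕0⊕1 = 1
s16 (pos 16,17,18,19,20,21,22,23,24,25,26,27,28,29,30,31): 1⊕0⊕0⊕1⊕0⊕1⊕1⊕1⊕0⊕0⊕0⊕0⊕1⊕0⊕0⊕1 = 1
Syndrome s16…s1 = 11101 → error at position 29.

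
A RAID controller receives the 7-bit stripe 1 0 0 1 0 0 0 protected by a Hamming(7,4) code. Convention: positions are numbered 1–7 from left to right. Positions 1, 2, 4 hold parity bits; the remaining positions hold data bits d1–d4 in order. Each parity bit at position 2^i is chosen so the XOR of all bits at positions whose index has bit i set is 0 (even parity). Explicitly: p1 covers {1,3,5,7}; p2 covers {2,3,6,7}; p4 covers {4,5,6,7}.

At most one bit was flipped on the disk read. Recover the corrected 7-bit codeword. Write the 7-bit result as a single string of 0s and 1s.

1001100

s1 (pos 1,3,5,7): 1⊕0⊕0⊕0 = 1
s2 (pos 2,3,6,7): 0⊕0⊕0⊕0 = 0
s4 (pos 4,5,6,7): 1⊕0⊕0⊕0 = 1
Syndrome s4…s1 = 101 → error at position 5.
Flip position 5: 1001000 → 1001100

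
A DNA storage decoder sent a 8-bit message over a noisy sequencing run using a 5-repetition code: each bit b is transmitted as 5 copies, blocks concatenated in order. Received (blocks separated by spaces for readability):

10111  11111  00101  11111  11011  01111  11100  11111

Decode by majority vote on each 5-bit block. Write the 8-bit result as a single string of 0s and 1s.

11011111

Block 1 (10111): 4 ones → 1
Block 2 (11111): 5 ones → 1
Block 3 (00101): 2 ones → 0
Block 4 (11111): 5 ones → 1
Block 5 (11011): 4 ones → 1
Block 6 (01111): 4 ones → 1
Block 7 (11100): 3 ones → 1
Block 8 (11111): 5 ones → 1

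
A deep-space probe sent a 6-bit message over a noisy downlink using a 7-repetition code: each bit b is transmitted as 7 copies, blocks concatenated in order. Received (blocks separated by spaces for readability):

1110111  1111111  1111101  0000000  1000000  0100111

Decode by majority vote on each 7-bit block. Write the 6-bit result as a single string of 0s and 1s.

Block 1 (1110111): 6 ones → 1
Block 2 (1111111): 7 ones → 1
Block 3 (1111101): 6 ones → 1
Block 4 (0000000): 0 ones → 0
Block 5 (1000000): 1 one → 0
Block 6 (0100111): 4 ones → 1

111001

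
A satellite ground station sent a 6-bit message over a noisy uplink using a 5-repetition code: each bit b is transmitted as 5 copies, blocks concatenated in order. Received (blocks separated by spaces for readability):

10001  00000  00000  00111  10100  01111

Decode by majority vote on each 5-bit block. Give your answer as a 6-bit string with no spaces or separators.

000101

Block 1 (10001): 2 ones → 0
Block 2 (00000): 0 ones → 0
Block 3 (00000): 0 ones → 0
Block 4 (00111): 3 ones → 1
Block 5 (10100): 2 ones → 0
Block 6 (01111): 4 ones → 1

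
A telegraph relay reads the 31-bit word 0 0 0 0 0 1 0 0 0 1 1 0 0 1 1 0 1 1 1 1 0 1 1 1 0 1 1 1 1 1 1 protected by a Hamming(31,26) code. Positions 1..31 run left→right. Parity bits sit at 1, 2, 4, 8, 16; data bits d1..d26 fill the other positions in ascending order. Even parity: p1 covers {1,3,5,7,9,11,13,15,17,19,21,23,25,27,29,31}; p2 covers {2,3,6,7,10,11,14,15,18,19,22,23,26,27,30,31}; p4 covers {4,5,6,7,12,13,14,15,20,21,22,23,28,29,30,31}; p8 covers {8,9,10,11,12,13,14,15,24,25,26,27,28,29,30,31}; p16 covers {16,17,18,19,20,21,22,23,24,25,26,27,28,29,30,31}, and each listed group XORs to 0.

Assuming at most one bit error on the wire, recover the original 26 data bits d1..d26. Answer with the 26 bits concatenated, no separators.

00100110011111101110011111

s1 (pos 1,3,5,7,9,11,13,15,17,19,21,23,25,27,29,31): 0⊕0⊕0⊕0⊕0⊕1⊕0⊕1⊕1⊕1⊕0⊕1⊕0⊕1⊕1⊕1 = 0
s2 (pos 2,3,6,7,10,11,14,15,18,19,22,23,26,27,30,31): 0⊕0⊕1⊕0⊕1⊕1⊕1⊕1⊕1⊕1⊕1⊕1⊕1⊕1⊕1⊕1 = 1
s4 (pos 4,5,6,7,12,13,14,15,20,21,22,23,28,29,30,31): 0⊕0⊕1⊕0⊕0⊕0⊕1⊕1⊕1⊕0⊕1⊕1⊕1⊕1⊕1⊕1 = 0
s8 (pos 8,9,10,11,12,13,14,15,24,25,26,27,28,29,30,31): 0⊕0⊕1⊕1⊕0⊕0⊕1⊕1⊕1⊕0⊕1⊕1⊕1⊕1⊕1⊕1 = 1
s16 (pos 16,17,18,19,20,21,22,23,24,25,26,27,28,29,30,31): 0⊕1⊕1⊕1⊕1⊕0⊕1⊕1⊕1⊕0⊕1⊕1⊕1⊕1⊕1⊕1 = 1
Syndrome s16…s1 = 11010 → error at position 26.
Flip position 26: 0000010001100110111101110111111 → 0000010001100110111101110011111
Read data bits from positions 3,5,6,7,9,10,11,12,13,14,15,17,18,19,20,21,22,23,24,25,26,27,28,29,30,31: 00100110011111101110011111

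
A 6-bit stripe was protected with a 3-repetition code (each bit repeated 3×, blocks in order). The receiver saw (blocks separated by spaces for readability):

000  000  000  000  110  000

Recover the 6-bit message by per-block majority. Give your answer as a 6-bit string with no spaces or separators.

000010

Block 1 (000): 0 ones → 0
Block 2 (000): 0 ones → 0
Block 3 (000): 0 ones → 0
Block 4 (000): 0 ones → 0
Block 5 (110): 2 ones → 1
Block 6 (000): 0 ones → 0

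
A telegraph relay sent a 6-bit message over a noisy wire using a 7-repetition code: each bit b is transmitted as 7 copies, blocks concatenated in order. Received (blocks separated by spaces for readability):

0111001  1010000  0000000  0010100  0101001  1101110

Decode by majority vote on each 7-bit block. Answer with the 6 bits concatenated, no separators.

100001

Block 1 (0111001): 4 ones → 1
Block 2 (1010000): 2 ones → 0
Block 3 (0000000): 0 ones → 0
Block 4 (0010100): 2 ones → 0
Block 5 (0101001): 3 ones → 0
Block 6 (1101110): 5 ones → 1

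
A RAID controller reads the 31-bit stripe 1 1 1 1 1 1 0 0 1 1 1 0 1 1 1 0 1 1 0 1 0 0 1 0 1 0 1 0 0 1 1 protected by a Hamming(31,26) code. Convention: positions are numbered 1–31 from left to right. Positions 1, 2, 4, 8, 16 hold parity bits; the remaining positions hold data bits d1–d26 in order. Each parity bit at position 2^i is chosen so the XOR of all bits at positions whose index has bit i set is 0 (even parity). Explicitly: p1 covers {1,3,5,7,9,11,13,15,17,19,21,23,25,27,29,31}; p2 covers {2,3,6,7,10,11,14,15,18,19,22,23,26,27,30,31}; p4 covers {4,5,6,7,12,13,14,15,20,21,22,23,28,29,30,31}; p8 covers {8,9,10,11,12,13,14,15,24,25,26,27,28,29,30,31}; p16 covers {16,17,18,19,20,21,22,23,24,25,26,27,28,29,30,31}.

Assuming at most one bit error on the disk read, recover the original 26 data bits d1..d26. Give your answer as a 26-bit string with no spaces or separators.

11101110111110100101010011

s1 (pos 1,3,5,7,9,11,13,15,17,19,21,23,25,27,29,31): 1⊕1⊕1⊕0⊕1⊕1⊕1⊕1⊕1⊕0⊕0⊕1⊕1⊕1⊕0⊕1 = 0
s2 (pos 2,3,6,7,10,11,14,15,18,19,22,23,26,27,30,31): 1⊕1⊕1⊕0⊕1⊕1⊕1⊕1⊕1⊕0⊕0⊕1⊕0⊕1⊕1⊕1 = 0
s4 (pos 4,5,6,7,12,13,14,15,20,21,22,23,28,29,30,31): 1⊕1⊕1⊕0⊕0⊕1⊕1⊕1⊕1⊕0⊕0⊕1⊕0⊕0⊕1⊕1 = 0
s8 (pos 8,9,10,11,12,13,14,15,24,25,26,27,28,29,30,31): 0⊕1⊕1⊕1⊕0⊕1⊕1⊕1⊕0⊕1⊕0⊕1⊕0⊕0⊕1⊕1 = 0
s16 (pos 16,17,18,19,20,21,22,23,24,25,26,27,28,29,30,31): 0⊕1⊕1⊕0⊕1⊕0⊕0⊕1⊕0⊕1⊕0⊕1⊕0⊕0⊕1⊕1 = 0
Syndrome s16…s1 = 00000 → no error.
Read data bits from positions 3,5,6,7,9,10,11,12,13,14,15,17,18,19,20,21,22,23,24,25,26,27,28,29,30,31: 11101110111110100101010011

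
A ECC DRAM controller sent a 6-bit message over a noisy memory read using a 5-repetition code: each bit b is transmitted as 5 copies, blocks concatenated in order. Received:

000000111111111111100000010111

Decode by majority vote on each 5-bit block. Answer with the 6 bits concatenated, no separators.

Block 1 (00000): 0 ones → 0
Block 2 (01111): 4 ones → 1
Block 3 (11111): 5 ones → 1
Block 4 (11110): 4 ones → 1
Block 5 (00000): 0 ones → 0
Block 6 (10111): 4 ones → 1

011101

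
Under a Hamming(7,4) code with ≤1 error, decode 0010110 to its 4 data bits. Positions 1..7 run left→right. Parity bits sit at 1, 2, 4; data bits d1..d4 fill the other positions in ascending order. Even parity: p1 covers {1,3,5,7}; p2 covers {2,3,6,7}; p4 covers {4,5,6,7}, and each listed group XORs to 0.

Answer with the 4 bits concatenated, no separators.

s1 (pos 1,3,5,7): 0⊕1⊕1⊕0 = 0
s2 (pos 2,3,6,7): 0⊕1⊕1⊕0 = 0
s4 (pos 4,5,6,7): 0⊕1⊕1⊕0 = 0
Syndrome s4…s1 = 000 → no error.
Read data bits from positions 3,5,6,7: 1110

1110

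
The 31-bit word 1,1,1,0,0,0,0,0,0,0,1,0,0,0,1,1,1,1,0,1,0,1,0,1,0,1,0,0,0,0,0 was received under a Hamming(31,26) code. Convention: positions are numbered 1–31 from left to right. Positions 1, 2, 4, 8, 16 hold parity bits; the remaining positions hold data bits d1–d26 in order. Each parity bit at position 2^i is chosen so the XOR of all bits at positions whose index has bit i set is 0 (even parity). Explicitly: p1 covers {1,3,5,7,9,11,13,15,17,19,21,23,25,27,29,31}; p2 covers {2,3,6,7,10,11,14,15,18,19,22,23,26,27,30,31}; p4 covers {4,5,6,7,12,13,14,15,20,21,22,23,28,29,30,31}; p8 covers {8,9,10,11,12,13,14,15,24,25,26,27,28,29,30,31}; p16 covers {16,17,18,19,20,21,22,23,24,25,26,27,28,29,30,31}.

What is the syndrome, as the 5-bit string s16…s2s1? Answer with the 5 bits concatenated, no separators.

s1 (pos 1,3,5,7,9,11,13,15,17,19,21,23,25,27,29,31): 1⊕1⊕0⊕0⊕0⊕1⊕0⊕1⊕1⊕0⊕0⊕0⊕0⊕0⊕0⊕0 = 1
s2 (pos 2,3,6,7,10,11,14,15,18,19,22,23,26,27,30,31): 1⊕1⊕0⊕0⊕0⊕1⊕0⊕1⊕1⊕0⊕1⊕0⊕1⊕0⊕0⊕0 = 1
s4 (pos 4,5,6,7,12,13,14,15,20,21,22,23,28,29,30,31): 0⊕0⊕0⊕0⊕0⊕0⊕0⊕1⊕1⊕0⊕1⊕0⊕0⊕0⊕0⊕0 = 1
s8 (pos 8,9,10,11,12,13,14,15,24,25,26,27,28,29,30,31): 0⊕0⊕0⊕1⊕0⊕0⊕0⊕1⊕1⊕0⊕1⊕0⊕0⊕0⊕0⊕0 = 0
s16 (pos 16,17,18,19,20,21,22,23,24,25,26,27,28,29,30,31): 1⊕1⊕1⊕0⊕1⊕0⊕1⊕0⊕1⊕0⊕1⊕0⊕0⊕0⊕0⊕0 = 1
Syndrome s16…s1 = 10111 → error at position 23.

10111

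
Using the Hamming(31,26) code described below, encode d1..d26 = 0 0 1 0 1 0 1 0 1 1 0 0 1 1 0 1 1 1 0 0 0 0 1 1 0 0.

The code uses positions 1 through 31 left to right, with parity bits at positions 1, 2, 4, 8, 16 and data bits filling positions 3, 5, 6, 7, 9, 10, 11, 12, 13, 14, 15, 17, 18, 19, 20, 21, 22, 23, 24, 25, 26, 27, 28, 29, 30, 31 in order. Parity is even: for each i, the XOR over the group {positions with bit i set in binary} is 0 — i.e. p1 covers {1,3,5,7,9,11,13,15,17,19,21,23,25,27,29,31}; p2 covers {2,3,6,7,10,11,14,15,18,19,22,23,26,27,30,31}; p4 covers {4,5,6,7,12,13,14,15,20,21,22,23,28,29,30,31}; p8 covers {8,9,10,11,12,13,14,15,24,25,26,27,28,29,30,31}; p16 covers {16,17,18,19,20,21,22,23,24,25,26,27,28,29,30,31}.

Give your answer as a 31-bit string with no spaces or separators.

Place data at non-parity positions: p1 p2 0 p4 0 1 0 p8 1 0 1 0 1 1 0 p16 0 1 1 0 1 1 1 0 0 0 0 1 1 0 0
p1 (pos 1,3,5,7,9,11,13,15,17,19,21,23,25,27,29,31): XOR of data positions = 0⊕0⊕0⊕1⊕1⊕1⊕0⊕0⊕1⊕1⊕1⊕0⊕0⊕1⊕0 = 1
p2 (pos 2,3,6,7,10,11,14,15,18,19,22,23,26,27,30,31): XOR of data positions = 0⊕1⊕0⊕0⊕1⊕1⊕0⊕1⊕1⊕1⊕1⊕0⊕0⊕0⊕0 = 1
p4 (pos 4,5,6,7,12,13,14,15,20,21,22,23,28,29,30,31): XOR of data positions = 0⊕1⊕0⊕0⊕1⊕1⊕0⊕0⊕1⊕1⊕1⊕1⊕1⊕0⊕0 = 0
p8 (pos 8,9,10,11,12,13,14,15,24,25,26,27,28,29,30,31): XOR of data positions = 1⊕0⊕1⊕0⊕1⊕1⊕0⊕0⊕0⊕0⊕0⊕1⊕1⊕0⊕0 = 0
p16 (pos 16,17,18,19,20,21,22,23,24,25,26,27,28,29,30,31): XOR of data positions = 0⊕1⊕1⊕0⊕1⊕1⊕1⊕0⊕0⊕0⊕0⊕1⊕1⊕0⊕0 = 1
Codeword: 1100010010101101011011100001100

1100010010101101011011100001100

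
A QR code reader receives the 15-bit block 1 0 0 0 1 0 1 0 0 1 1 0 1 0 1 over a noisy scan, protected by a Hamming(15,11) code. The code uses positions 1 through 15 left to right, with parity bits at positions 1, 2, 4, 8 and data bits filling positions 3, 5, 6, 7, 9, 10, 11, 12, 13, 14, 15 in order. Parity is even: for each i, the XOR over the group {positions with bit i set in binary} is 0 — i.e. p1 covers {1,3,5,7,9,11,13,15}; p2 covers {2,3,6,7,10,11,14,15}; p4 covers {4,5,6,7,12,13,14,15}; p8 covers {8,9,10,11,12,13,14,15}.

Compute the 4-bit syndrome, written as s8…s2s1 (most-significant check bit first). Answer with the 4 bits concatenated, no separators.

0000

s1 (pos 1,3,5,7,9,11,13,15): 1⊕0⊕1⊕1⊕0⊕1⊕1⊕1 = 0
s2 (pos 2,3,6,7,10,11,14,15): 0⊕0⊕0⊕1⊕1⊕1⊕0⊕1 = 0
s4 (pos 4,5,6,7,12,13,14,15): 0⊕1⊕0⊕1⊕0⊕1⊕0⊕1 = 0
s8 (pos 8,9,10,11,12,13,14,15): 0⊕0⊕1⊕1⊕0⊕1⊕0⊕1 = 0
Syndrome s8…s1 = 0000 → no error.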